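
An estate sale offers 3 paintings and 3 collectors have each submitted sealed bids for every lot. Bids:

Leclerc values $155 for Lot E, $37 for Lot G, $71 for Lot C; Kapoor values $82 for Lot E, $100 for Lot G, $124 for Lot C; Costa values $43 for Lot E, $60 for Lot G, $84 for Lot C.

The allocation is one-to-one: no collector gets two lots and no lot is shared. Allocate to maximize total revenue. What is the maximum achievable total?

Maximum total: $339

Optimal: Leclerc→Lot E ($155), Kapoor→Lot G ($100), Costa→Lot C ($84) — total 155+100+84 = $339.
Swapping Kapoor↔Leclerc (Kapoor→Lot E $82, Leclerc→Lot G $37) loses 136.
No other one-to-one assignment exceeds $339.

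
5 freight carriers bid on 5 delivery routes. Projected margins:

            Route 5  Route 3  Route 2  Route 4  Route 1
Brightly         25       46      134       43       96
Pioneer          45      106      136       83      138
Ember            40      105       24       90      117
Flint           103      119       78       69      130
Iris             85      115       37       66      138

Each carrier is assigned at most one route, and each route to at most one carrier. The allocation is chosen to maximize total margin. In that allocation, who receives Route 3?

Iris receives Route 3.

Optimal: Brightly→Route 2 ($134k), Pioneer→Route 1 ($138k), Ember→Route 4 ($90k), Flint→Route 5 ($103k), Iris→Route 3 ($115k) — total 134+138+90+103+115 = $580k.
Max-entry greedy (repeatedly take the single best remaining cell) gives $566k, worse by 14.
Iris's own top route is Route 1 ($138k), but forcing Iris→Route 1 and reassigning the rest optimally gives only $571k — worse by 9.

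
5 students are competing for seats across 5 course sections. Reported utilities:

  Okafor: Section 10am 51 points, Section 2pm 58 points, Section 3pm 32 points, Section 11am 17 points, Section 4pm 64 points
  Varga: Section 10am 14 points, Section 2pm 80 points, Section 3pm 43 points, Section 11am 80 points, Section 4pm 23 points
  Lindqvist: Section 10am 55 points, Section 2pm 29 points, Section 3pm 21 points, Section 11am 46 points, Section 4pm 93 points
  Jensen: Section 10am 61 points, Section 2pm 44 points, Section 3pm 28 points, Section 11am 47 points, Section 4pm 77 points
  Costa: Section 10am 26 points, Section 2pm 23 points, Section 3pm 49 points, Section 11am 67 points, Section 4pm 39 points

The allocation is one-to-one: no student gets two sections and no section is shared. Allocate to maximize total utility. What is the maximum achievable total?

Max total: 341 points

Treat this as an assignment problem: match each student to one section.
Optimal: Okafor→Section 2pm (58 points), Varga→Section 11am (80 points), Lindqvist→Section 4pm (93 points), Jensen→Section 10am (61 points), Costa→Section 3pm (49 points) — total 58+80+93+61+49 = 341 points.
Max-entry greedy (repeatedly take the single best remaining cell) gives 333 points, worse by 8.
Next-best assignment: Okafor→Section 3pm, Varga→Section 2pm, Lindqvist→Section 4pm, Jensen→Section 10am, Costa→Section 11am = 333 points.
No other one-to-one assignment exceeds 341 points.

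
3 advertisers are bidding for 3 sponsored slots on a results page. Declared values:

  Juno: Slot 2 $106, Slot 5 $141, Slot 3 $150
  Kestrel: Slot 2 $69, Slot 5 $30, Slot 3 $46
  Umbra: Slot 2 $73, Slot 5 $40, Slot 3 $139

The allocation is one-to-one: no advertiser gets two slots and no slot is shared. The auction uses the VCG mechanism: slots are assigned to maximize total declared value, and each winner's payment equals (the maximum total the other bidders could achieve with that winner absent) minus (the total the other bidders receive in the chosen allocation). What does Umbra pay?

Umbra pays $9.

Efficient allocation: Juno→Slot 5 ($141), Kestrel→Slot 2 ($69), Umbra→Slot 3 ($139); total welfare W = $349.
Umbra receives Slot 3 at value $139, so the others get W − 139 = $210.
Without Umbra: best allocation of the remaining 2 bidders over all 3 slots is Juno→Slot 3 ($150), Kestrel→Slot 2 ($69), total $219.
VCG payment = (others' best without Umbra) − (others' welfare with Umbra) = 219 − 210 = $9.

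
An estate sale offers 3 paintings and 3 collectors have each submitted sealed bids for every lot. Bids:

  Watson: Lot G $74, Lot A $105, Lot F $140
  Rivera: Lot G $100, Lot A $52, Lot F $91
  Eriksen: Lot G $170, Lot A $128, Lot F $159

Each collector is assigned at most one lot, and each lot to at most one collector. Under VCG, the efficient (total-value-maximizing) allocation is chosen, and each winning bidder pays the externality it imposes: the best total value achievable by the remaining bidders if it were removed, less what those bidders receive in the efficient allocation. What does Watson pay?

Watson pays $33.

Efficient allocation: Watson→Lot F ($140), Rivera→Lot G ($100), Eriksen→Lot A ($128); total welfare W = $368.
Watson receives Lot F at value $140, so the others get W − 140 = $228.
Without Watson: best allocation of the remaining 2 bidders over all 3 lots is Rivera→Lot F ($91), Eriksen→Lot G ($170), total $261.
VCG payment = (others' best without Watson) − (others' welfare with Watson) = 261 − 228 = $33.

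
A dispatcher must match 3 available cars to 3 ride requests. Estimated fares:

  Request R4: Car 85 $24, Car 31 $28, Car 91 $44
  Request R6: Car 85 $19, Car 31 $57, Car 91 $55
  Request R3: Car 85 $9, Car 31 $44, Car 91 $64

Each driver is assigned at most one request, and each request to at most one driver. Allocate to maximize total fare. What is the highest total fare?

Maximum total: $145

Treat this as an assignment problem: match each driver to one request.
Optimal: Car 85→Request R4 ($24), Car 31→Request R6 ($57), Car 91→Request R3 ($64) — total 24+57+64 = $145.
Column-greedy (each request in turn goes to its best remaining driver) gives $110, worse by 35.
Swapping Car 85↔Car 31 (Car 85→Request R6 $19, Car 31→Request R4 $28) loses 34.
No other one-to-one assignment exceeds $145.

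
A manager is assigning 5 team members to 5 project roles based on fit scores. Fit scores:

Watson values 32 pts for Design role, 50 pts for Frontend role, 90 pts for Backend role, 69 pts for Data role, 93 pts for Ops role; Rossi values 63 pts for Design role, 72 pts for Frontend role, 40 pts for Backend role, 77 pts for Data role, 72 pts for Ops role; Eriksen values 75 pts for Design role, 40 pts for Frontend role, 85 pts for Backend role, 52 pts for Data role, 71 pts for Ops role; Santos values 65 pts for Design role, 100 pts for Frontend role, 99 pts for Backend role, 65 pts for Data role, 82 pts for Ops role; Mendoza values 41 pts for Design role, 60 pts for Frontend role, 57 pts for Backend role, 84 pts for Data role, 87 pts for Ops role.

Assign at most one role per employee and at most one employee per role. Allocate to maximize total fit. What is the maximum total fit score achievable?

Maximum total: 429 pts

Optimal: Watson→Backend role (90 pts), Rossi→Data role (77 pts), Eriksen→Design role (75 pts), Santos→Frontend role (100 pts), Mendoza→Ops role (87 pts) — total 90+77+75+100+87 = 429 pts.
Column-greedy (each role in turn goes to its best remaining employee) gives 421 pts, worse by 8.
Every other assignment is strictly worse.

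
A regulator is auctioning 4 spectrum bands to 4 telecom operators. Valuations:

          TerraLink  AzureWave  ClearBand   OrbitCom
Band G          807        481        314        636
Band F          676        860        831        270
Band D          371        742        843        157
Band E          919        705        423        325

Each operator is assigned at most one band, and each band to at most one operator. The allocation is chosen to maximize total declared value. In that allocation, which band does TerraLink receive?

TerraLink receives Band E.

Treat this as an assignment problem: match each operator to one band.
Optimal: TerraLink→Band E ($919M), AzureWave→Band F ($860M), ClearBand→Band D ($843M), OrbitCom→Band G ($636M) — total 919+860+843+636 = $3258M.
Column-greedy (each band in turn goes to its best remaining operator) gives $2835M, worse by 423.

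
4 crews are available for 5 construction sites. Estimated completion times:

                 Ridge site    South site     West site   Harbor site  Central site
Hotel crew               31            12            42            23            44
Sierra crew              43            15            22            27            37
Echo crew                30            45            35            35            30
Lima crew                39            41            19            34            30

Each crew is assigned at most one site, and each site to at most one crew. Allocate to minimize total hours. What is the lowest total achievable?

Min total: 87 hours

This is a one-to-one assignment (minimum-cost bipartite matching).
Optimal: Hotel crew→Harbor site (23 hours), Sierra crew→South site (15 hours), Echo crew→Ridge site (30 hours), Lima crew→West site (19 hours) — total 23+15+30+19 = 87 hours.
Column-greedy (each site in turn goes to its cheapest remaining crew) gives 88 hours, worse by 1.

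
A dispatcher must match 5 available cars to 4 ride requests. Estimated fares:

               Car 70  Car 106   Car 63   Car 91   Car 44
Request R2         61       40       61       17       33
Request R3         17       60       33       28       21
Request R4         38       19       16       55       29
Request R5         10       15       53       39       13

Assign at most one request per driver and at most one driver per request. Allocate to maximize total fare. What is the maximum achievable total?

Max total: $229

This is the linear assignment problem.
Optimal: Car 70→Request R2 ($61), Car 106→Request R3 ($60), Car 91→Request R4 ($55), Car 63→Request R5 ($53) — total 61+60+55+53 = $229.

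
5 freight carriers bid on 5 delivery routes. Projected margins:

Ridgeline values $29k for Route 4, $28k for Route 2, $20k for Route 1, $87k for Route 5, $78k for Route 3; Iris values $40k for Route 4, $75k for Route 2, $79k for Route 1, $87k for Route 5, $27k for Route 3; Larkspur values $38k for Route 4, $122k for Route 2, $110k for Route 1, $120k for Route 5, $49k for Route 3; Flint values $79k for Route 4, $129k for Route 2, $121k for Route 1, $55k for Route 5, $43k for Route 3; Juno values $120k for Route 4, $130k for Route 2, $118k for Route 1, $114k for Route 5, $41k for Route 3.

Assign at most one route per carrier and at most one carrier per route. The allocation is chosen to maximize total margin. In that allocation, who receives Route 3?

Treat this as an assignment problem: match each carrier to one route.
Optimal: Ridgeline→Route 3 ($78k), Iris→Route 5 ($87k), Larkspur→Route 2 ($122k), Flint→Route 1 ($121k), Juno→Route 4 ($120k) — total 78+87+122+121+120 = $528k.
Next-best assignment: Ridgeline→Route 3, Iris→Route 1, Larkspur→Route 5, Flint→Route 2, Juno→Route 4 = $526k.
Ridgeline's own top route is Route 5 ($87k), but forcing Ridgeline→Route 5 and reassigning the rest optimally gives only $477k — worse by 51.

Ridgeline receives Route 3.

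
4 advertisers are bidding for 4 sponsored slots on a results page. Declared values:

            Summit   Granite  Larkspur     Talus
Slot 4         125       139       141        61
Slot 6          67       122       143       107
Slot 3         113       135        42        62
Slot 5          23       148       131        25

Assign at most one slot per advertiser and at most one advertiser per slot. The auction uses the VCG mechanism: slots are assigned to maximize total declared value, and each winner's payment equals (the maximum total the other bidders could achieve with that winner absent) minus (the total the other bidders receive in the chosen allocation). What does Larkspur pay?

Efficient allocation: Summit→Slot 3 ($113), Granite→Slot 5 ($148), Larkspur→Slot 4 ($141), Talus→Slot 6 ($107); total welfare W = $509.
Larkspur receives Slot 4 at value $141, so the others get W − 141 = $368.
Without Larkspur: best allocation of the remaining 3 bidders over all 4 slots is Summit→Slot 4 ($125), Granite→Slot 5 ($148), Talus→Slot 6 ($107), total $380.
VCG payment = (others' best without Larkspur) − (others' welfare with Larkspur) = 380 − 368 = $12.

Larkspur pays $12.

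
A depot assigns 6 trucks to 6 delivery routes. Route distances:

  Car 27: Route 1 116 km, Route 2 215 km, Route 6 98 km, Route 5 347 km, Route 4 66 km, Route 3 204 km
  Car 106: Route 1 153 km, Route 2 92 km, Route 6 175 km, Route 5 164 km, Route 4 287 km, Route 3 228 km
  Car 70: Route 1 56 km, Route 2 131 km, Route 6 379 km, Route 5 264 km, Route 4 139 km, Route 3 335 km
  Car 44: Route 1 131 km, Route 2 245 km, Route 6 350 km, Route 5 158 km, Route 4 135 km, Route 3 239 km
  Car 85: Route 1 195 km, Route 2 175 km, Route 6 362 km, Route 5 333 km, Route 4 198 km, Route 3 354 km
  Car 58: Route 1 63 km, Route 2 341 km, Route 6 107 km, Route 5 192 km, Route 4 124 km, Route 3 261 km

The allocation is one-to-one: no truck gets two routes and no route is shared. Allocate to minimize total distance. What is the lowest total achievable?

Min total: 790 km

Optimal: Car 27→Route 4 (66 km), Car 106→Route 3 (228 km), Car 70→Route 1 (56 km), Car 44→Route 5 (158 km), Car 85→Route 2 (175 km), Car 58→Route 6 (107 km) — total 66+228+56+158+175+107 = 790 km.
Column-greedy (each route in turn goes to its cheapest remaining truck) gives 882 km, worse by 92.
Next-best assignment: Car 27→Route 4, Car 106→Route 5, Car 70→Route 1, Car 44→Route 3, Car 85→Route 2, Car 58→Route 6 = 807 km.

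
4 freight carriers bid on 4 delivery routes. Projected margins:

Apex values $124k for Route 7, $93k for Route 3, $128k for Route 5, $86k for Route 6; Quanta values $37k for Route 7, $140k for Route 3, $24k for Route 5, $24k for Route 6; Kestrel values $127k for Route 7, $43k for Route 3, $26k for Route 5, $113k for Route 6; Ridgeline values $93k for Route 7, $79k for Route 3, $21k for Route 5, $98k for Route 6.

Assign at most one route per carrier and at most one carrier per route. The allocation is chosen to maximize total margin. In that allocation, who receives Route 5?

Apex receives Route 5.

Optimal: Apex→Route 5 ($128k), Quanta→Route 3 ($140k), Kestrel→Route 7 ($127k), Ridgeline→Route 6 ($98k) — total 128+140+127+98 = $493k.
Swapping Ridgeline↔Apex (Ridgeline→Route 5 $21k, Apex→Route 6 $86k) loses 119.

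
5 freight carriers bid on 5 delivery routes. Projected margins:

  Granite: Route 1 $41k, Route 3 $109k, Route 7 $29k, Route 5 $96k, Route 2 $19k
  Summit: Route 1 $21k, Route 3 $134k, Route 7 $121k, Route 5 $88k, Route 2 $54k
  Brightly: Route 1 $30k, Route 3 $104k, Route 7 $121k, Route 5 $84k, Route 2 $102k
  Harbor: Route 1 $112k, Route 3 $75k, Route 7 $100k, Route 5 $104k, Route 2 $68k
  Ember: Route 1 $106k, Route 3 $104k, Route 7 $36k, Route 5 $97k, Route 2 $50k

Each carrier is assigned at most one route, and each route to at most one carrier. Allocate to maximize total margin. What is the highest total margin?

Optimal: Granite→Route 3 ($109k), Summit→Route 7 ($121k), Brightly→Route 2 ($102k), Harbor→Route 5 ($104k), Ember→Route 1 ($106k) — total 109+121+102+104+106 = $542k.
Row-greedy (each carrier in turn takes its best remaining route) gives $541k, worse by 1.
Swapping Harbor↔Brightly (Harbor→Route 2 $68k, Brightly→Route 5 $84k) loses 54.
Checked against all permutations: $542k is optimal.

Maximum total: $542k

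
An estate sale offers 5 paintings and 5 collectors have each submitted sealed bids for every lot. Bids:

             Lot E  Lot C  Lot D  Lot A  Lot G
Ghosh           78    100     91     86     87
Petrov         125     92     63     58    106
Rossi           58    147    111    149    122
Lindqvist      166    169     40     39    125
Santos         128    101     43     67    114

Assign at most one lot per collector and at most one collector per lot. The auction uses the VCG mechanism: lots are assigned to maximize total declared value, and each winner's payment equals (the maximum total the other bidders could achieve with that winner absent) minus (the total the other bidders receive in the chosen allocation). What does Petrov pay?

Petrov pays $14.

Efficient allocation: Ghosh→Lot D ($91), Petrov→Lot E ($125), Rossi→Lot A ($149), Lindqvist→Lot C ($169), Santos→Lot G ($114); total welfare W = $648.
Petrov receives Lot E at value $125, so the others get W − 125 = $523.
Without Petrov: best allocation of the remaining 4 bidders over all 5 lots is Ghosh→Lot D ($91), Rossi→Lot A ($149), Lindqvist→Lot C ($169), Santos→Lot E ($128), total $537.
VCG payment = (others' best without Petrov) − (others' welfare with Petrov) = 537 − 523 = $14.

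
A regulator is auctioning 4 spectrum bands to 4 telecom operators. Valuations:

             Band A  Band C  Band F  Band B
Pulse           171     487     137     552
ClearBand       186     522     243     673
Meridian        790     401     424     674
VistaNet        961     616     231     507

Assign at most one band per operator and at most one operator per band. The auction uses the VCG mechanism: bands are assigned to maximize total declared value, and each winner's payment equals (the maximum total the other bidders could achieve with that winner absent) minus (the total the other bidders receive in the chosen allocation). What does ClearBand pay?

ClearBand pays $250M.

Efficient allocation: Pulse→Band C ($487M), ClearBand→Band B ($673M), Meridian→Band F ($424M), VistaNet→Band A ($961M); total welfare W = $2545M.
ClearBand receives Band B at value $673M, so the others get W − 673 = $1872M.
Without ClearBand: best allocation of the remaining 3 bidders over all 4 bands is Pulse→Band C ($487M), Meridian→Band B ($674M), VistaNet→Band A ($961M), total $2122M.
VCG payment = (others' best without ClearBand) − (others' welfare with ClearBand) = 2122 − 1872 = $250M.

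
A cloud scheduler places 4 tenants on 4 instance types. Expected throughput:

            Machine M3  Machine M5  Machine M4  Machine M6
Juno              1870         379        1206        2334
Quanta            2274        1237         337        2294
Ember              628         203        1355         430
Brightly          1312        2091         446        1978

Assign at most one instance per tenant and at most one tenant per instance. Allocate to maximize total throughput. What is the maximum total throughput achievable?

Maximum total: 8054 ops/s

Optimal: Juno→Machine M6 (2334 ops/s), Quanta→Machine M3 (2274 ops/s), Ember→Machine M4 (1355 ops/s), Brightly→Machine M5 (2091 ops/s) — total 2334+2274+1355+2091 = 8054 ops/s.
Next-best assignment: Juno→Machine M3, Quanta→Machine M6, Ember→Machine M4, Brightly→Machine M5 = 7610 ops/s.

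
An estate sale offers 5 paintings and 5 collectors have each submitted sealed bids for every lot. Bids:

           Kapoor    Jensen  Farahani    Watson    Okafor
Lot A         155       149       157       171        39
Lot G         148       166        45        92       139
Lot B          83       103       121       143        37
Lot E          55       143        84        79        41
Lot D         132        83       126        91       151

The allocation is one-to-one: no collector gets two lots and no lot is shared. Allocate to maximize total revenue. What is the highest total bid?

Maximum total: $742

Optimal: Kapoor→Lot G ($148), Jensen→Lot E ($143), Farahani→Lot A ($157), Watson→Lot B ($143), Okafor→Lot D ($151) — total 148+143+157+143+151 = $742.
Max-entry greedy (repeatedly take the single best remaining cell) gives $664, worse by 78.
Next-best assignment: Kapoor→Lot G, Jensen→Lot E, Farahani→Lot B, Watson→Lot A, Okafor→Lot D = $734.
Swapping Farahani↔Kapoor (Farahani→Lot G $45, Kapoor→Lot A $155) loses 105.
Every other assignment is strictly worse.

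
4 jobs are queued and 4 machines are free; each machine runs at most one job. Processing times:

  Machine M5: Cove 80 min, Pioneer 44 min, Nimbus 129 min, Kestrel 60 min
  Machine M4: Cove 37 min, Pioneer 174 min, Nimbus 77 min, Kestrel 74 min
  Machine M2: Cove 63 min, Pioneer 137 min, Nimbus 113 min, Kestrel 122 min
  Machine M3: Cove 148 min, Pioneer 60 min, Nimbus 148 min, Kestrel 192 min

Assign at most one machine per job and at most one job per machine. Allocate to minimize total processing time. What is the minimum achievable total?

This is the linear assignment problem.
Optimal: Cove→Machine M2 (63 min), Pioneer→Machine M3 (60 min), Nimbus→Machine M4 (77 min), Kestrel→Machine M5 (60 min) — total 63+60+77+60 = 260 min.
Column-greedy (each machine in turn goes to its cheapest remaining job) gives 386 min, worse by 126.
Swapping Nimbus↔Pioneer (Nimbus→Machine M3 148 min, Pioneer→Machine M4 174 min) adds 185.

Min total: 260 min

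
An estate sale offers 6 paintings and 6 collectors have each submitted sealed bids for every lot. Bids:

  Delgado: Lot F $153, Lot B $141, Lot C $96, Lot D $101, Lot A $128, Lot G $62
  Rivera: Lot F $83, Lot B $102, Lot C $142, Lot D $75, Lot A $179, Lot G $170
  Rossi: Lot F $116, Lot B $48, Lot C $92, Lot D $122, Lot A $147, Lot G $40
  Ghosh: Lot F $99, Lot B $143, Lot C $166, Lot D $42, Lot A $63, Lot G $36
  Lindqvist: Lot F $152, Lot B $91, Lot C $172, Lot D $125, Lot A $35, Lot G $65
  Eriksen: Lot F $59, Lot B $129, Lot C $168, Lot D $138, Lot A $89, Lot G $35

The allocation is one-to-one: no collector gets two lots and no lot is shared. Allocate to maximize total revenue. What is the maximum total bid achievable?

Treat this as an assignment problem: match each collector to one lot.
Optimal: Delgado→Lot F ($153), Rivera→Lot G ($170), Rossi→Lot A ($147), Ghosh→Lot B ($143), Lindqvist→Lot C ($172), Eriksen→Lot D ($138) — total 153+170+147+143+172+138 = $923.
Max-entry greedy (repeatedly take the single best remaining cell) gives $825, worse by 98.
Next-best assignment: Delgado→Lot B, Rivera→Lot G, Rossi→Lot A, Ghosh→Lot C, Lindqvist→Lot F, Eriksen→Lot D = $914.

Max total: $923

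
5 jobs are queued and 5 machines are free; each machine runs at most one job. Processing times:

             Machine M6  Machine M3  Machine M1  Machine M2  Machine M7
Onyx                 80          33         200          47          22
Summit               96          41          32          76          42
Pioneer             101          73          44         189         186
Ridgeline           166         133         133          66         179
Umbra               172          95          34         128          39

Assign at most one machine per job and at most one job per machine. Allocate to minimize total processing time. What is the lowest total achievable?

Minimum total: 264 min

Optimal: Onyx→Machine M7 (22 min), Summit→Machine M3 (41 min), Pioneer→Machine M6 (101 min), Ridgeline→Machine M2 (66 min), Umbra→Machine M1 (34 min) — total 22+41+101+66+34 = 264 min.
Column-greedy (each machine in turn goes to its cheapest remaining job) gives 407 min, worse by 143.
No other one-to-one assignment undercuts 264 min.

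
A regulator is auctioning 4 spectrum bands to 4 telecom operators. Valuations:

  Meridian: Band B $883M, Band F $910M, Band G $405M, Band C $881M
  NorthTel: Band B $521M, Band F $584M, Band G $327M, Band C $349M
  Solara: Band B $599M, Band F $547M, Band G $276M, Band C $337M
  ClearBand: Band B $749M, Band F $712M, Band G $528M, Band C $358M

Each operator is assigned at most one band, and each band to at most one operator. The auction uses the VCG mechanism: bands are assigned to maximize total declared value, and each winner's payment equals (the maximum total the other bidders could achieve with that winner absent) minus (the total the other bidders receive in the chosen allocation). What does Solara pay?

Solara pays $221M.

Efficient allocation: Meridian→Band C ($881M), NorthTel→Band F ($584M), Solara→Band B ($599M), ClearBand→Band G ($528M); total welfare W = $2592M.
Solara receives Band B at value $599M, so the others get W − 599 = $1993M.
Without Solara: best allocation of the remaining 3 bidders over all 4 bands is Meridian→Band C ($881M), NorthTel→Band F ($584M), ClearBand→Band B ($749M), total $2214M.
VCG payment = (others' best without Solara) − (others' welfare with Solara) = 2214 − 1993 = $221M.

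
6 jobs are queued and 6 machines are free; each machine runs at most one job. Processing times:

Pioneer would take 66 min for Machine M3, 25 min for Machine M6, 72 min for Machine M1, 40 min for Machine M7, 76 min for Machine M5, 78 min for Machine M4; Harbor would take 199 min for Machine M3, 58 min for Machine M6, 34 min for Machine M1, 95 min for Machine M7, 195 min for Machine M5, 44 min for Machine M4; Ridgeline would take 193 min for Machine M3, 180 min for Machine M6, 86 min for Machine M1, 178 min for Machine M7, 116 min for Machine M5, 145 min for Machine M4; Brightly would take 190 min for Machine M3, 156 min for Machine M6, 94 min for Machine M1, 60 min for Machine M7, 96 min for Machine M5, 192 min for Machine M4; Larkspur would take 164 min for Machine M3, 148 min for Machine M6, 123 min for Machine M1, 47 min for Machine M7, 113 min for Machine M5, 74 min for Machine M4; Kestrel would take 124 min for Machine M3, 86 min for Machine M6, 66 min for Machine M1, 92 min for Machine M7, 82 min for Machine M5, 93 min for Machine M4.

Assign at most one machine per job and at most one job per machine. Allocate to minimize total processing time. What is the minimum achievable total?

Minimum total: 422 min

This is the linear assignment problem.
Optimal: Pioneer→Machine M6 (25 min), Harbor→Machine M4 (44 min), Ridgeline→Machine M1 (86 min), Brightly→Machine M5 (96 min), Larkspur→Machine M7 (47 min), Kestrel→Machine M3 (124 min) — total 25+44+86+96+47+124 = 422 min.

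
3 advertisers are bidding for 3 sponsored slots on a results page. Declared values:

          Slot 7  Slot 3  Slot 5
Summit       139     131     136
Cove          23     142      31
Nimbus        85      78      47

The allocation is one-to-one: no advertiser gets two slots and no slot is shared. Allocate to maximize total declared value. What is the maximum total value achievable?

Maximum total: $363

Optimal: Summit→Slot 5 ($136), Cove→Slot 3 ($142), Nimbus→Slot 7 ($85) — total 136+142+85 = $363.
Max-entry greedy (repeatedly take the single best remaining cell) gives $328, worse by 35.
Swapping Cove↔Nimbus (Cove→Slot 7 $23, Nimbus→Slot 3 $78) loses 126.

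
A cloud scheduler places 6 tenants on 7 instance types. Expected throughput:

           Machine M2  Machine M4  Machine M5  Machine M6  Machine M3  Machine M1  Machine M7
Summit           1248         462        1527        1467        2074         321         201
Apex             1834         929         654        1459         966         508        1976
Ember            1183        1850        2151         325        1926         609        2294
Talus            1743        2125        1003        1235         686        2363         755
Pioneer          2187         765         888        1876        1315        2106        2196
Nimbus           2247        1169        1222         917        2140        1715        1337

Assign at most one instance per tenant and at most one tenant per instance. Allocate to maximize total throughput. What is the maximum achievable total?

Maximum total: 12687 ops/s

Optimal: Summit→Machine M3 (2074 ops/s), Apex→Machine M7 (1976 ops/s), Ember→Machine M5 (2151 ops/s), Talus→Machine M1 (2363 ops/s), Pioneer→Machine M6 (1876 ops/s), Nimbus→Machine M2 (2247 ops/s) — total 2074+1976+2151+2363+1876+2247 = 12687 ops/s.
Column-greedy (each instance in turn goes to its best remaining tenant) gives 10981 ops/s, worse by 1706.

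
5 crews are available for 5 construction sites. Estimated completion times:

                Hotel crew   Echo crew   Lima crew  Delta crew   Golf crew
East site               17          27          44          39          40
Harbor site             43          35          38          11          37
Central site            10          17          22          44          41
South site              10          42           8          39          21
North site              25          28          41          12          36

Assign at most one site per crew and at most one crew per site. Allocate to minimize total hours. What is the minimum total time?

This is the linear assignment problem.
Optimal: Hotel crew→East site (17 hours), Echo crew→Central site (17 hours), Lima crew→South site (8 hours), Delta crew→Harbor site (11 hours), Golf crew→North site (36 hours) — total 17+17+8+11+36 = 89 hours.
Row-greedy (each crew in turn takes its cheapest remaining site) gives 92 hours, worse by 3.

Minimum total: 89 hours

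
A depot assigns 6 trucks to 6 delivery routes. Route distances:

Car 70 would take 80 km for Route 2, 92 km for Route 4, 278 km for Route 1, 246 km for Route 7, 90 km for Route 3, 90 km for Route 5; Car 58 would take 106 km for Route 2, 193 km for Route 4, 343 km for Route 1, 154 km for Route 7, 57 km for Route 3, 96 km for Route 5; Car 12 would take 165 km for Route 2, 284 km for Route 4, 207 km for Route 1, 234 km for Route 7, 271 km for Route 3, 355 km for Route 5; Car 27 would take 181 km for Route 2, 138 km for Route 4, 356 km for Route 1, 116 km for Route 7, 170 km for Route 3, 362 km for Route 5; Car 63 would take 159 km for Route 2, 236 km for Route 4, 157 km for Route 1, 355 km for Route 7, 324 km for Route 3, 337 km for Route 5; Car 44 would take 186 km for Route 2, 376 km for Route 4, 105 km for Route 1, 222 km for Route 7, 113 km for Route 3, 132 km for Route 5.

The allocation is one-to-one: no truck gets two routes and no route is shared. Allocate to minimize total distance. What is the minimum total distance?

Minimum total: 719 km

Optimal: Car 70→Route 4 (92 km), Car 58→Route 3 (57 km), Car 12→Route 2 (165 km), Car 27→Route 7 (116 km), Car 63→Route 1 (157 km), Car 44→Route 5 (132 km) — total 92+57+165+116+157+132 = 719 km.
Column-greedy (each route in turn goes to its cheapest remaining truck) gives 1085 km, worse by 366.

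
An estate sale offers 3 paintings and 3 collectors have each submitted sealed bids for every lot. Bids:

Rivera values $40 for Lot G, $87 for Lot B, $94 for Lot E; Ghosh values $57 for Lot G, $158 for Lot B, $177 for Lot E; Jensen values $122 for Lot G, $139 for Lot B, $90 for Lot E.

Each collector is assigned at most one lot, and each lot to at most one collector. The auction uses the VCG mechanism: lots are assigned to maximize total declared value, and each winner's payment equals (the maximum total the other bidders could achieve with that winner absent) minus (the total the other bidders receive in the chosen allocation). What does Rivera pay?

Efficient allocation: Rivera→Lot B ($87), Ghosh→Lot E ($177), Jensen→Lot G ($122); total welfare W = $386.
Rivera receives Lot B at value $87, so the others get W − 87 = $299.
Without Rivera: best allocation of the remaining 2 bidders over all 3 lots is Ghosh→Lot E ($177), Jensen→Lot B ($139), total $316.
VCG payment = (others' best without Rivera) − (others' welfare with Rivera) = 316 − 299 = $17.

Rivera pays $17.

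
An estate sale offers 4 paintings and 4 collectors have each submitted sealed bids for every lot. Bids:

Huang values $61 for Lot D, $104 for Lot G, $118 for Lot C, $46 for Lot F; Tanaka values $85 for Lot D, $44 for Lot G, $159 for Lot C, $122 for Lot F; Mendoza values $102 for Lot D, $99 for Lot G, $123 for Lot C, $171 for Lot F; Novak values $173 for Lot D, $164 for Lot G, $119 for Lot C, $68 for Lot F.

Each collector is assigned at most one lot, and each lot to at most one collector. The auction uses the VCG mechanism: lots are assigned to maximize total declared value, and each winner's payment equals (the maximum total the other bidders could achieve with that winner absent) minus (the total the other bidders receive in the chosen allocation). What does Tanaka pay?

Tanaka pays $14.

Efficient allocation: Huang→Lot G ($104), Tanaka→Lot C ($159), Mendoza→Lot F ($171), Novak→Lot D ($173); total welfare W = $607.
Tanaka receives Lot C at value $159, so the others get W − 159 = $448.
Without Tanaka: best allocation of the remaining 3 bidders over all 4 lots is Huang→Lot C ($118), Mendoza→Lot F ($171), Novak→Lot D ($173), total $462.
VCG payment = (others' best without Tanaka) − (others' welfare with Tanaka) = 462 − 448 = $14.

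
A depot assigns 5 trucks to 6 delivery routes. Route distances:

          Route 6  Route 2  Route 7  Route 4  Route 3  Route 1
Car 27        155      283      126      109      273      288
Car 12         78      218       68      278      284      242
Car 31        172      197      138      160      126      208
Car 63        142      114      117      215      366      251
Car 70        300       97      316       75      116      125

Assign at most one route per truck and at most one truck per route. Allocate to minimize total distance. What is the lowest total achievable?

This is a one-to-one assignment (minimum-cost bipartite matching).
Optimal: Car 27→Route 7 (126 km), Car 12→Route 6 (78 km), Car 31→Route 3 (126 km), Car 63→Route 2 (114 km), Car 70→Route 4 (75 km) — total 126+78+126+114+75 = 519 km.
Row-greedy (each truck in turn takes its cheapest remaining route) gives 542 km, worse by 23.
Swapping Car 31↔Car 12 (Car 31→Route 6 172 km, Car 12→Route 3 284 km) adds 252.
No other one-to-one assignment undercuts 519 km.

Min total: 519 km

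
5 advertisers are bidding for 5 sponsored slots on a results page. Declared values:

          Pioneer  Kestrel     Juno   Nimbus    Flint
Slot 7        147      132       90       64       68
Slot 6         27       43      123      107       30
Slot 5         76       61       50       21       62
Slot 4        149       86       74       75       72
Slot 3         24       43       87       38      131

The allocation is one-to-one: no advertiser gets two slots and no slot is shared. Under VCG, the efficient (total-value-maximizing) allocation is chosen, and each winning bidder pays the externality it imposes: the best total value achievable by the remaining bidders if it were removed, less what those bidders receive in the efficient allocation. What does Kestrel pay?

Kestrel pays $40.

Efficient allocation: Pioneer→Slot 4 ($149), Kestrel→Slot 7 ($132), Juno→Slot 5 ($50), Nimbus→Slot 6 ($107), Flint→Slot 3 ($131); total welfare W = $569.
Kestrel receives Slot 7 at value $132, so the others get W − 132 = $437.
Without Kestrel: best allocation of the remaining 4 bidders over all 5 slots is Pioneer→Slot 4 ($149), Juno→Slot 7 ($90), Nimbus→Slot 6 ($107), Flint→Slot 3 ($131), total $477.
VCG payment = (others' best without Kestrel) − (others' welfare with Kestrel) = 477 − 437 = $40.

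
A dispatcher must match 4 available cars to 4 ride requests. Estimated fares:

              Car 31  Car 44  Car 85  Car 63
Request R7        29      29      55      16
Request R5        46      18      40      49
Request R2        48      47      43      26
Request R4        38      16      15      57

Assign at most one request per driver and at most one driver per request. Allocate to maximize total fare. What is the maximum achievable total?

Maximum total: $205

Optimal: Car 31→Request R5 ($46), Car 44→Request R2 ($47), Car 85→Request R7 ($55), Car 63→Request R4 ($57) — total 46+47+55+57 = $205.
Next-best assignment: Car 31→Request R4, Car 44→Request R2, Car 85→Request R7, Car 63→Request R5 = $189.
Swapping Car 44↔Car 63 (Car 44→Request R4 $16, Car 63→Request R2 $26) loses 62.
No other one-to-one assignment exceeds $205.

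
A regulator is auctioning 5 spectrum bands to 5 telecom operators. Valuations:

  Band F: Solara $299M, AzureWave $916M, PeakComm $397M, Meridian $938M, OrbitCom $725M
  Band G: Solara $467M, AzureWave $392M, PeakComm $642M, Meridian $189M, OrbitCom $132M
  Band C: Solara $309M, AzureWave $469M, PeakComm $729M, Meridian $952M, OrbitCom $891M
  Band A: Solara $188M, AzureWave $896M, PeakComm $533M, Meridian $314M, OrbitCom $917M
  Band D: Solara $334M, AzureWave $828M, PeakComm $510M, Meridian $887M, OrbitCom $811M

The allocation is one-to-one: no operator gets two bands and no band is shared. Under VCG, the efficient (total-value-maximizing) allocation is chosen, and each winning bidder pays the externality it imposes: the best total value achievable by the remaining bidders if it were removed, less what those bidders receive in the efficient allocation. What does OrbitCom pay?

Efficient allocation: Solara→Band G ($467M), AzureWave→Band F ($916M), PeakComm→Band C ($729M), Meridian→Band D ($887M), OrbitCom→Band A ($917M); total welfare W = $3916M.
OrbitCom receives Band A at value $917M, so the others get W − 917 = $2999M.
Without OrbitCom: best allocation of the remaining 4 bidders over all 5 bands is Solara→Band G ($467M), AzureWave→Band A ($896M), PeakComm→Band C ($729M), Meridian→Band F ($938M), total $3030M.
VCG payment = (others' best without OrbitCom) − (others' welfare with OrbitCom) = 3030 − 2999 = $31M.

OrbitCom pays $31M.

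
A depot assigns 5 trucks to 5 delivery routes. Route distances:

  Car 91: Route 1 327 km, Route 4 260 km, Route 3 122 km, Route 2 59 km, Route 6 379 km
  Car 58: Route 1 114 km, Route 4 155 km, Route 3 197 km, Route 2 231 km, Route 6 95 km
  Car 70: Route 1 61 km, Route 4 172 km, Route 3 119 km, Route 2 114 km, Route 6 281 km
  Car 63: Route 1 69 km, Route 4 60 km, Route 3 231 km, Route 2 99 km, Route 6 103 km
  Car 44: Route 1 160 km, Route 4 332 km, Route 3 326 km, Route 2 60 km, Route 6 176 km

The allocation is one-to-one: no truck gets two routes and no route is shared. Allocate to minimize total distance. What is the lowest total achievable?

This is the linear assignment problem.
Optimal: Car 91→Route 3 (122 km), Car 58→Route 6 (95 km), Car 70→Route 1 (61 km), Car 63→Route 4 (60 km), Car 44→Route 2 (60 km) — total 122+95+61+60+60 = 398 km.
Row-greedy (each truck in turn takes its cheapest remaining route) gives 601 km, worse by 203.
Swapping Car 58↔Car 44 (Car 58→Route 2 231 km, Car 44→Route 6 176 km) adds 252.
Every other assignment is strictly worse.

Minimum total: 398 km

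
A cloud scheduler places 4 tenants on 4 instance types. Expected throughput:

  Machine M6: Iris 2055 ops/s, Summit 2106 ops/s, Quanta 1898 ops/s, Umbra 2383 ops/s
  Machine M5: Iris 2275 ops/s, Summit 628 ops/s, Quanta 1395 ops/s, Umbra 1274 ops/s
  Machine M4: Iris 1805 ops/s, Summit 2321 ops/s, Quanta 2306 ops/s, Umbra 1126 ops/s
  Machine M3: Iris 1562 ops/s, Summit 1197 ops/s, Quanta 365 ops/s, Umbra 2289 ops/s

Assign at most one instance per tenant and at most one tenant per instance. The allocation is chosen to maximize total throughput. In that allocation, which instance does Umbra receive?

Umbra receives Machine M3.

This is a one-to-one assignment (maximum-weight bipartite matching).
Optimal: Iris→Machine M5 (2275 ops/s), Summit→Machine M6 (2106 ops/s), Quanta→Machine M4 (2306 ops/s), Umbra→Machine M3 (2289 ops/s) — total 2275+2106+2306+2289 = 8976 ops/s.
Row-greedy (each tenant in turn takes its best remaining instance) gives 8783 ops/s, worse by 193.
Next-best assignment: Iris→Machine M5, Summit→Machine M4, Quanta→Machine M6, Umbra→Machine M3 = 8783 ops/s.
Swapping Summit↔Iris (Summit→Machine M5 628 ops/s, Iris→Machine M6 2055 ops/s) loses 1698.
Checked against all permutations: 8976 ops/s is optimal.
Umbra's own top instance is Machine M6 (2383 ops/s), but forcing Umbra→Machine M6 and reassigning the rest optimally gives only 8161 ops/s — worse by 815.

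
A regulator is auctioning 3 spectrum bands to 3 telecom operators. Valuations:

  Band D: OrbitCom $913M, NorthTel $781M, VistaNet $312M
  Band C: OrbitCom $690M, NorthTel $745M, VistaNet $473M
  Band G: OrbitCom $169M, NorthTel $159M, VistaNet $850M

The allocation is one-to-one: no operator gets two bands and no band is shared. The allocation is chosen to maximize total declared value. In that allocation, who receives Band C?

This is a one-to-one assignment (maximum-weight bipartite matching).
Optimal: OrbitCom→Band D ($913M), NorthTel→Band C ($745M), VistaNet→Band G ($850M) — total 913+745+850 = $2508M.
Swapping OrbitCom↔NorthTel (OrbitCom→Band C $690M, NorthTel→Band D $781M) loses 187.
NorthTel's own top band is Band D ($781M), but forcing NorthTel→Band D and reassigning the rest optimally gives only $2321M — worse by 187.

NorthTel receives Band C.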